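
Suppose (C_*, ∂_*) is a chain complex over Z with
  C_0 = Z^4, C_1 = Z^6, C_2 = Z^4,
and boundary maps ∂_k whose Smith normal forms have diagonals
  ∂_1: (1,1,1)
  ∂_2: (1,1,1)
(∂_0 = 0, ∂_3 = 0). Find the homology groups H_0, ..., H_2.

H_0 ≅ Z,  H_1 = 0,  H_2 ≅ Z.

H_0: b_0 = 4 − 0 − 3 = 1; torsion from ∂_1 factors > 1: none. So H_0 ≅ Z.
H_1: b_1 = 6 − 3 − 3 = 0; torsion from ∂_2 factors > 1: none. So H_1 ≅ 0.
H_2: b_2 = 4 − 3 − 0 = 1; torsion from ∂_3 factors > 1: none. So H_2 ≅ Z.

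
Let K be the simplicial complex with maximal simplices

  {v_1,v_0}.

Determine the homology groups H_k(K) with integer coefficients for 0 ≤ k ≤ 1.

Fix the vertex order v_0 < v_1 and write every simplex with vertices in increasing order. Then dim K = 1 and the simplices of K are:

  0-simplices (2): [v_0], [v_1]
  1-simplices (1): [v_0,v_1]

Hence C_0 ≅ Z^2, C_1 ≅ Z^1.

∂_1: C_1 → C_0 sends each edge [p,q] (with p < q) to q − p. For instance
  ∂[v_0,v_1] = [v_1] − [v_0].
This gives a 2×1 integer matrix of rank 1; reducing to Smith normal form yields diagonal entries (1).

Now H_k = ker ∂_k / im ∂_{k+1}, so:

  H_0: rank C_0 − rank ∂_1 = 2 − 1 = 1, and the invariant factors of ∂_1 are all 1, so H_0 ≅ Z.
  H_1: rank ker ∂_1 − rank ∂_2 = (1 − 1) − 0 = 0, and there is no ∂_2, so H_1 ≅ 0.

(K is a triangulation of the 1-simplex.)

H_0 = Z,  H_1 = 0.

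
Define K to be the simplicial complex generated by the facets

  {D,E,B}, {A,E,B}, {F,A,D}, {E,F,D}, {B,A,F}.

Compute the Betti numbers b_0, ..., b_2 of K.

Take the total order A < B < D < E < F on the vertex set. Then K (dimension 2) consists of the simplices:

  0-simplices (5): A, B, D, E, F
  1-simplices (10): AB, AD, AE, AF, BD, BE, BF, DE, DF, EF
  2-simplices (5): ABE, ABF, ADF, BDE, DEF

so the chain groups are C_0 ≅ Z^5, C_1 ≅ Z^10, C_2 ≅ Z^5.

∂_1: C_1 → C_0 is given by ∂[p,q] = [q] − [p]. For instance
  ∂AF = F − A.
As a 5×10 matrix over Z this has rank 4, with invariant factors (1,1,1,1).

∂_2: C_2 → C_1 sends each 2-simplex [p,q,r] to [q,r] − [p,r] + [p,q]. For instance
  ∂ABF = BF − AF + AB,
  ∂ADF = DF − AF + AD.
This gives a 10×5 integer matrix of rank 5; reducing to Smith normal form yields diagonal entries (1,1,1,1,1).

Reading off H_k = ker ∂_k / im ∂_{k+1}:

  H_0: rank C_0 − rank ∂_1 = 5 − 4 = 1, and the invariant factors of ∂_1 are all 1, so H_0 = Z.
  H_1: rank ker ∂_1 − rank ∂_2 = (10 − 4) − 5 = 1, and the invariant factors of ∂_2 are all 1, so H_1 = Z.
  H_2: rank ker ∂_2 − rank ∂_3 = (5 − 5) − 0 = 0, and there is no ∂_3, so H_2 = 0.

(K is a triangulation of the Möbius band.)

Hence the Betti numbers are b_0 = 1, b_1 = 1, b_2 = 0.

b_0 = 1, b_1 = 1, b_2 = 0.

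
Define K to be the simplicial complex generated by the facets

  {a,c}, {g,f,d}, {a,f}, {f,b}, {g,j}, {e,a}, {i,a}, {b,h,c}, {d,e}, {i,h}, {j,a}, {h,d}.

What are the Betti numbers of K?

b_0 = 1, b_1 = 5, b_2 = 0.

K has 10 vertices, 16 edges, 2 triangles.
rank ∂_0 = 0, rank ∂_1 = 9 ⇒ b_0 = 10 − 0 − 9 = 1; all invariant factors of ∂_1 are 1 so no torsion. So H_0 ≅ Z.
rank ∂_1 = 9, rank ∂_2 = 2 ⇒ b_1 = 16 − 9 − 2 = 5; all invariant factors of ∂_2 are 1 so no torsion. So H_1 ≅ Z^5.
rank ∂_2 = 2, rank ∂_3 = 0 ⇒ b_2 = 2 − 2 − 0 = 0. So H_2 ≅ 0.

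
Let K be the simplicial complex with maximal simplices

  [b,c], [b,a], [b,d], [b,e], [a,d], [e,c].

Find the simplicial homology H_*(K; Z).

H_0 ≅ Z,  H_1 ≅ Z^2.

We work with the vertex ordering a < b < c < d < e. The simplices of K, each written with vertices in increasing order, are:

  0-simplices (5): a, b, c, d, e
  1-simplices (6): ab, ad, bc, bd, be, ce

so the chain groups are C_0 ≅ Z^5, C_1 ≅ Z^6.

∂_1: C_1 → C_0 is given by ∂[p,q] = [q] − [p].
The resulting 5×6 matrix has rank 4, and its Smith normal form has invariant factors (1,1,1,1).

Now H_k = ker ∂_k / im ∂_{k+1}, so:

  H_0: rank C_0 − rank ∂_1 = 5 − 4 = 1, and the invariant factors of ∂_1 are all 1, so H_0 = Z.
  H_1: rank ker ∂_1 − rank ∂_2 = (6 − 4) − 0 = 2, and there is no ∂_2, so H_1 = Z^2.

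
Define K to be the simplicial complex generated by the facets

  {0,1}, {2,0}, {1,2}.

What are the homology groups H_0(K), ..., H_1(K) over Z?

H_0 = Z,  H_1 = Z.

Fix the vertex order 0 < 1 < 2 and write every simplex with vertices in increasing order. Then dim K = 1 and the simplices of K are:

  0-simplices (3): [0], [1], [2]
  1-simplices (3): [0,1], [0,2], [1,2]

Hence C_0 ≅ Z^3, C_1 ≅ Z^3.

Boundary ∂_1: C_1 → C_0 is given by ∂[p,q] = [q] − [p]. For instance
  ∂[0,2] = [2] − [0].
As a 3×3 matrix over Z this has rank 2, with invariant factors (1,1).

Now H_k = ker ∂_k / im ∂_{k+1}, so:

  H_0: rank C_0 − rank ∂_1 = 3 − 2 = 1, and the invariant factors of ∂_1 are all 1, so H_0 = Z.
  H_1: rank ker ∂_1 − rank ∂_2 = (3 − 2) − 0 = 1, and there is no ∂_2, so H_1 = Z.

As a check, the Euler characteristic is 3 − 3 = 0, which agrees with 1 − 1 = 0.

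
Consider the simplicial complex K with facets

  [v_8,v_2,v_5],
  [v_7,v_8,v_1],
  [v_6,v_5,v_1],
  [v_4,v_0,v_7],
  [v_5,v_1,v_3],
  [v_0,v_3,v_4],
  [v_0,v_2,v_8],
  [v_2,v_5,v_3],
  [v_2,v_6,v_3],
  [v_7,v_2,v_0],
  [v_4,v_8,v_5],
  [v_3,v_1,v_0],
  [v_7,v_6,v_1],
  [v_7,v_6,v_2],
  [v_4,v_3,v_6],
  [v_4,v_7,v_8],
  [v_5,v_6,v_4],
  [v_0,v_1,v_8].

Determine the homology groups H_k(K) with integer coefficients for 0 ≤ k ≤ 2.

H_0 = Z,  H_1 = Z × Z/2,  H_2 = 0.

We work with the vertex ordering v_0 < v_1 < v_2 < v_3 < v_4 < v_5 < v_6 < v_7 < v_8. The simplices of K, each written with vertices in increasing order, are:

  0-simplices (9): [v_0], [v_1], [v_2], [v_3], [v_4], [v_5], [v_6], [v_7], [v_8]
  1-simplices (27): (27 of them)
  2-simplices (18): (18 of them)

giving chain groups C_0 ≅ Z^9, C_1 ≅ Z^27, C_2 ≅ Z^18.

∂_1: C_1 → C_0 maps an edge to its endpoints' difference, ∂[p,q] = q − p.
The 9×27 boundary matrix has rank 8 and Smith normal form diag(1,1,1,1,1,1,1,1).

Boundary ∂_2: C_2 → C_1 acts by ∂[p,q,r] = [q,r] − [p,r] + [p,q]. For instance
  ∂[v_1,v_3,v_5] = [v_3,v_5] − [v_1,v_5] + [v_1,v_3],
  ∂[v_2,v_5,v_8] = [v_5,v_8] − [v_2,v_8] + [v_2,v_5].
The 27×18 boundary matrix has rank 18 and Smith normal form diag(1,1,1,1,1,1,1,1,1,1,1,1,1,1,1,1,1,2).

From H_k ≅ ker(∂_k) / im(∂_{k+1}) we obtain:

  H_0: rank C_0 − rank ∂_1 = 9 − 8 = 1, and the invariant factors of ∂_1 are all 1, so H_0 = Z.
  H_1: rank ker ∂_1 − rank ∂_2 = (27 − 8) − 18 = 1, and ∂_2 has invariant factor 2 > 1, so H_1 = Z × Z/2.
  H_2: rank ker ∂_2 − rank ∂_3 = (18 − 18) − 0 = 0, and there is no ∂_3, so H_2 = 0.

As a check, the Euler characteristic is 9 − 27 + 18 = 0, which agrees with 1 − 1 + 0 = 0.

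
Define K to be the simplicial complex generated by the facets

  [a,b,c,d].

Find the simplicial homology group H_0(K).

H_0 = Z.

Take the total order a < b < c < d on the vertex set. Then K (dimension 3) consists of the simplices:

  0-simplices (4): a, b, c, d
  1-simplices (6): ab, ac, ad, bc, bd, cd
  2-simplices (4): abc, abd, acd, bcd
  3-simplices (1): abcd

giving chain groups C_0 ≅ Z^4, C_1 ≅ Z^6, C_2 ≅ Z^4, C_3 ≅ Z^1.

The boundary map ∂_1: C_1 → C_0 maps an edge to its endpoints' difference, ∂[p,q] = q − p. For instance
  ∂ab = b − a.
The 4×6 boundary matrix has rank 3 and Smith normal form diag(1,1,1).

The boundary map ∂_2: C_2 → C_1 acts by ∂[p,q,r] = [q,r] − [p,r] + [p,q]. For instance
  ∂abc = bc − ac + ab,
  ∂bcd = cd − bd + bc.
The resulting 6×4 matrix has rank 3, and its Smith normal form has invariant factors (1,1,1).

The boundary map ∂_3: C_3 → C_2 sends each 3-simplex σ to the alternating sum Σ_i (−1)^i (σ with its i-th vertex removed). For instance
  ∂abcd = bcd − acd + abd − abc.
The resulting 4×1 matrix has rank 1, and its Smith normal form has invariant factors (1).

Reading off H_k = ker ∂_k / im ∂_{k+1}:

  H_0: rank C_0 − rank ∂_1 = 4 − 3 = 1, and the invariant factors of ∂_1 are all 1, so H_0 = Z.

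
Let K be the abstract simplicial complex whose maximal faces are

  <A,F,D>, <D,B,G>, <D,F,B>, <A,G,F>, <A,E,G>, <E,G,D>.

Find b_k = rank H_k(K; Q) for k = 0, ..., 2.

Take the total order A < B < D < E < F < G on the vertex set. Then K (dimension 2) consists of the simplices:

  0-simplices (6): A, B, D, E, F, G
  1-simplices (12): AD, AE, AF, AG, BD, BF, BG, DE, DF, DG, EG, FG
  2-simplices (6): ADF, AEG, AFG, BDF, BDG, DEG

giving chain groups C_0 ≅ Z^6, C_1 ≅ Z^12, C_2 ≅ Z^6.

∂_1: C_1 → C_0 maps an edge to its endpoints' difference, ∂[p,q] = q − p.
As a 6×12 matrix over Z this has rank 5, with invariant factors (1,1,1,1,1).

∂_2: C_2 → C_1 acts by ∂[p,q,r] = [q,r] − [p,r] + [p,q]. For instance
  ∂AEG = EG − AG + AE,
  ∂BDF = DF − BF + BD.
This gives a 12×6 integer matrix of rank 6; reducing to Smith normal form yields diagonal entries (1,1,1,1,1,1).

Now H_k = ker ∂_k / im ∂_{k+1}, so:

  H_0: rank C_0 − rank ∂_1 = 6 − 5 = 1, and the invariant factors of ∂_1 are all 1, so H_0 ≅ Z.
  H_1: rank ker ∂_1 − rank ∂_2 = (12 − 5) − 6 = 1, and the invariant factors of ∂_2 are all 1, so H_1 ≅ Z.
  H_2: rank ker ∂_2 − rank ∂_3 = (6 − 6) − 0 = 0, and there is no ∂_3, so H_2 ≅ 0.

(K is a triangulation of the cylinder S^1 x I.)

Hence the Betti numbers are b_0 = 1, b_1 = 1, b_2 = 0.

b_0 = 1, b_1 = 1, b_2 = 0.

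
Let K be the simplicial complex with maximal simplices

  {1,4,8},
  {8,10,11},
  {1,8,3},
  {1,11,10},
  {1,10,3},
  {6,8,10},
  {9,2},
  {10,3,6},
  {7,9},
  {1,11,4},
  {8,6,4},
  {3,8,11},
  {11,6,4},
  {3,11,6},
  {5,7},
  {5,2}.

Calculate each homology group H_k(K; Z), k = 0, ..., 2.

Fix the vertex order 1 < 2 < 3 < 4 < 5 < 6 < 7 < 8 < 9 < 10 < 11 and write every simplex with vertices in increasing order. Then dim K = 2 and the simplices of K are:

  0-simplices (11): [1], [2], [3], [4], [5], [6], [7], [8], [9], [10], [11]
  1-simplices (22): (22 of them)
  2-simplices (12): [1,3,8], [1,3,10], [1,4,8], [1,4,11], [1,10,11], [3,6,10], [3,6,11], [3,8,11], [4,6,8], [4,6,11], [6,8,10], [8,10,11]

Hence C_0 ≅ Z^11, C_1 ≅ Z^22, C_2 ≅ Z^12.

Boundary ∂_1: C_1 → C_0 is given by ∂[p,q] = [q] − [p].
The resulting 11×22 matrix has rank 9, and its Smith normal form has invariant factors (1,1,1,1,1,1,1,1,1).

∂_2: C_2 → C_1 acts by ∂[p,q,r] = [q,r] − [p,r] + [p,q]. For instance
  ∂[1,4,11] = [4,11] − [1,11] + [1,4],
  ∂[1,3,10] = [3,10] − [1,10] + [1,3].
This gives a 22×12 integer matrix of rank 12; reducing to Smith normal form yields diagonal entries (1,1,1,1,1,1,1,1,1,1,1,2).

Now H_k = ker ∂_k / im ∂_{k+1}, so:

  H_0: rank C_0 − rank ∂_1 = 11 − 9 = 2, and the invariant factors of ∂_1 are all 1, so H_0 = Z^2.
  H_1: rank ker ∂_1 − rank ∂_2 = (22 − 9) − 12 = 1, and ∂_2 has invariant factor 2 > 1, so H_1 = Z ⊕ Z_2.
  H_2: rank ker ∂_2 − rank ∂_3 = (12 − 12) − 0 = 0, and there is no ∂_3, so H_2 = 0.

(K is a triangulation of the disjoint union of the real projective plane RP^2 and the circle S^1.)

H_0 ≅ Z^2,  H_1 ≅ Z ⊕ Z_2,  H_2 = 0.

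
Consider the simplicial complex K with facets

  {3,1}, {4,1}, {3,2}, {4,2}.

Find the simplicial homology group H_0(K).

H_0 = Z.

Fix the vertex order 1 < 2 < 3 < 4 and write every simplex with vertices in increasing order. Then dim K = 1 and the simplices of K are:

  0-simplices (4): [1], [2], [3], [4]
  1-simplices (4): [1,3], [1,4], [2,3], [2,4]

so the chain groups are C_0 ≅ Z^4, C_1 ≅ Z^4.

The boundary map ∂_1: C_1 → C_0 maps an edge to its endpoints' difference, ∂[p,q] = q − p. For instance
  ∂[2,3] = [3] − [2].
The 4×4 boundary matrix has rank 3 and Smith normal form diag(1,1,1).

Reading off H_k = ker ∂_k / im ∂_{k+1}:

  H_0: rank C_0 − rank ∂_1 = 4 − 3 = 1, and the invariant factors of ∂_1 are all 1, so H_0 = Z.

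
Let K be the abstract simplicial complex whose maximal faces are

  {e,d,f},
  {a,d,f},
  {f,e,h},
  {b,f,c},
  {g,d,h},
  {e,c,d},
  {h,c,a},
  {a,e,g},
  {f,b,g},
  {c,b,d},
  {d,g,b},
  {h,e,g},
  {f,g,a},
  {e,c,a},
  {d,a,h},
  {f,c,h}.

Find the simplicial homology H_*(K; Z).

K has 8 vertices, 24 edges, 16 triangles.
rank ∂_0 = 0, rank ∂_1 = 7 ⇒ b_0 = 8 − 0 − 7 = 1; all invariant factors of ∂_1 are 1 so no torsion. So H_0 ≅ Z.
rank ∂_1 = 7, rank ∂_2 = 15 ⇒ b_1 = 24 − 7 − 15 = 2; all invariant factors of ∂_2 are 1 so no torsion. So H_1 ≅ Z^2.
rank ∂_2 = 15, rank ∂_3 = 0 ⇒ b_2 = 16 − 15 − 0 = 1. So H_2 ≅ Z.

H_0 = Z,  H_1 = Z^2,  H_2 = Z.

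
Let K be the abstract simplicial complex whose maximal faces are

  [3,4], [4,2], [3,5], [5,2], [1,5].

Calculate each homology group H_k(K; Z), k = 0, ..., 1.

Fix the vertex order 1 < 2 < 3 < 4 < 5 and write every simplex with vertices in increasing order. Then dim K = 1 and the simplices of K are:

  0-simplices (5): [1], [2], [3], [4], [5]
  1-simplices (5): [1,5], [2,4], [2,5], [3,4], [3,5]

giving chain groups C_0 ≅ Z^5, C_1 ≅ Z^5.

∂_1: C_1 → C_0 sends each edge [p,q] (with p < q) to q − p.
The resulting 5×5 matrix has rank 4, and its Smith normal form has invariant factors (1,1,1,1).

Now H_k = ker ∂_k / im ∂_{k+1}, so:

  H_0: rank C_0 − rank ∂_1 = 5 − 4 = 1, and the invariant factors of ∂_1 are all 1, so H_0 = Z.
  H_1: rank ker ∂_1 − rank ∂_2 = (5 − 4) − 0 = 1, and there is no ∂_2, so H_1 = Z.

H_0 ≅ Z,  H_1 ≅ Z.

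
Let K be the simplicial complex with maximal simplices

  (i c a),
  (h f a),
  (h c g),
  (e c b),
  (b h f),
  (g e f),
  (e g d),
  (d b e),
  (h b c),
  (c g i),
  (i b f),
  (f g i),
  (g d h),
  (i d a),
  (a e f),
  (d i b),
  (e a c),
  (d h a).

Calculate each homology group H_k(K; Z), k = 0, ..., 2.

K has 9 vertices, 27 edges, 18 triangles.
rank ∂_0 = 0, rank ∂_1 = 8 ⇒ b_0 = 9 − 0 − 8 = 1; all invariant factors of ∂_1 are 1 so no torsion. So H_0 = Z.
rank ∂_1 = 8, rank ∂_2 = 17 ⇒ b_1 = 27 − 8 − 17 = 2; all invariant factors of ∂_2 are 1 so no torsion. So H_1 = Z^2.
rank ∂_2 = 17, rank ∂_3 = 0 ⇒ b_2 = 18 − 17 − 0 = 1. So H_2 = Z.

H_0 = Z,  H_1 = Z^2,  H_2 = Z.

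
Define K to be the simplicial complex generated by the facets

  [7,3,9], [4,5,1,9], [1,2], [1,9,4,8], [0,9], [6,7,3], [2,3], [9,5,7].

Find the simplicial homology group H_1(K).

Take the total order 0 < 1 < 2 < 3 < 4 < 5 < 6 < 7 < 8 < 9 on the vertex set. Then K (dimension 3) consists of the simplices:

  0-simplices (10): [0], [1], [2], [3], [4], [5], [6], [7], [8], [9]
  1-simplices (18): [0,9], [1,2], [1,4], [1,5], [1,8], [1,9], [2,3], [3,6], [3,7], [3,9], [4,5], [4,8], [4,9], [5,7], [5,9], [6,7], [7,9], [8,9]
  2-simplices (10): [1,4,5], [1,4,8], [1,4,9], [1,5,9], [1,8,9], [3,6,7], [3,7,9], [4,5,9], [4,8,9], [5,7,9]
  3-simplices (2): [1,4,5,9], [1,4,8,9]

so the chain groups are C_0 ≅ Z^10, C_1 ≅ Z^18, C_2 ≅ Z^10, C_3 ≅ Z^2.

Boundary ∂_1: C_1 → C_0 maps an edge to its endpoints' difference, ∂[p,q] = q − p. For instance
  ∂[5,9] = [9] − [5].
As a 10×18 matrix over Z this has rank 9, with invariant factors (1,1,1,1,1,1,1,1,1).

Boundary ∂_2: C_2 → C_1 maps a triangle to the signed sum of its edges. For instance
  ∂[3,6,7] = [6,7] − [3,7] + [3,6],
  ∂[4,5,9] = [5,9] − [4,9] + [4,5].
As a 18×10 matrix over Z this has rank 8, with invariant factors (1,1,1,1,1,1,1,1).

The boundary map ∂_3: C_3 → C_2 sends each 3-simplex σ to the alternating sum Σ_i (−1)^i (σ with its i-th vertex removed). For instance
  ∂[1,4,8,9] = [4,8,9] − [1,8,9] + [1,4,9] − [1,4,8],
  ∂[1,4,5,9] = [4,5,9] − [1,5,9] + [1,4,9] − [1,4,5].
As a 10×2 matrix over Z this has rank 2, with invariant factors (1,1).

Now H_k = ker ∂_k / im ∂_{k+1}, so:

  H_1: rank ker ∂_1 − rank ∂_2 = (18 − 9) − 8 = 1, and the invariant factors of ∂_2 are all 1, so H_1 = Z.

H_1 ≅ Z.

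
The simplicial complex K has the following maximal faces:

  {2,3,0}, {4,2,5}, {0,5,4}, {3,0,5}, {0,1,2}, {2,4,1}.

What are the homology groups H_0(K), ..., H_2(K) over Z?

Order the vertices as 0 < 1 < 2 < 3 < 4 < 5. Listing each simplex with vertices in this order, K has dimension 2 with simplices:

  0-simplices (6): [0], [1], [2], [3], [4], [5]
  1-simplices (12): [0,1], [0,2], [0,3], [0,4], [0,5], [1,2], [1,4], [2,3], [2,4], [2,5], [3,5], [4,5]
  2-simplices (6): [0,1,2], [0,2,3], [0,3,5], [0,4,5], [1,2,4], [2,4,5]

Hence C_0 ≅ Z^6, C_1 ≅ Z^12, C_2 ≅ Z^6.

Boundary ∂_1: C_1 → C_0 maps an edge to its endpoints' difference, ∂[p,q] = q − p.
This gives a 6×12 integer matrix of rank 5; reducing to Smith normal form yields diagonal entries (1,1,1,1,1).

Boundary ∂_2: C_2 → C_1 sends each 2-simplex [p,q,r] to [q,r] − [p,r] + [p,q]. For instance
  ∂[0,1,2] = [1,2] − [0,2] + [0,1],
  ∂[0,4,5] = [4,5] − [0,5] + [0,4].
This gives a 12×6 integer matrix of rank 6; reducing to Smith normal form yields diagonal entries (1,1,1,1,1,1).

Reading off H_k = ker ∂_k / im ∂_{k+1}:

  H_0: rank C_0 − rank ∂_1 = 6 − 5 = 1, and the invariant factors of ∂_1 are all 1, so H_0 = Z.
  H_1: rank ker ∂_1 − rank ∂_2 = (12 − 5) − 6 = 1, and the invariant factors of ∂_2 are all 1, so H_1 = Z.
  H_2: rank ker ∂_2 − rank ∂_3 = (6 − 6) − 0 = 0, and there is no ∂_3, so H_2 = 0.

As a check, the Euler characteristic is 6 − 12 + 6 = 0, which agrees with 1 − 1 + 0 = 0.
(K is a triangulation of the cylinder S^1 x I.)

H_0 ≅ Z,  H_1 ≅ Z,  H_2 = 0.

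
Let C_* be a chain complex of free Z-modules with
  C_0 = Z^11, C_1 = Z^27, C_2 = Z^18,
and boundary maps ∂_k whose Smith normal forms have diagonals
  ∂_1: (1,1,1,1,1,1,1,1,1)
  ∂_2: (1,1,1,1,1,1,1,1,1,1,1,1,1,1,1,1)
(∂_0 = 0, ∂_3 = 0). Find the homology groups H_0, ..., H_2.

H_0: b_0 = 11 − 0 − 9 = 2; torsion from ∂_1 factors > 1: none. So H_0 ≅ Z^2.
H_1: b_1 = 27 − 9 − 16 = 2; torsion from ∂_2 factors > 1: none. So H_1 ≅ Z^2.
H_2: b_2 = 18 − 16 − 0 = 2; torsion from ∂_3 factors > 1: none. So H_2 ≅ Z^2.

H_0 ≅ Z^2,  H_1 ≅ Z^2,  H_2 ≅ Z^2.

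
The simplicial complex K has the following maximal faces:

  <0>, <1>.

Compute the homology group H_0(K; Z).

H_0 ≅ Z^2.

Take the total order 0 < 1 on the vertex set. Then K (dimension 0) consists of the simplices:

  0-simplices (2): [0], [1]

giving chain groups C_0 ≅ Z^2.

Reading off H_k = ker ∂_k / im ∂_{k+1}:

  H_0: rank C_0 − rank ∂_1 = 2 − 0 = 2, and there is no ∂_1, so H_0 ≅ Z^2.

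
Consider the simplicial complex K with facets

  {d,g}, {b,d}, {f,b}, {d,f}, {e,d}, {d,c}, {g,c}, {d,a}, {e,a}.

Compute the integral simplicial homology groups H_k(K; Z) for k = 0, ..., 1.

H_0 ≅ Z,  H_1 ≅ Z^3.

We work with the vertex ordering a < b < c < d < e < f < g. The simplices of K, each written with vertices in increasing order, are:

  0-simplices (7): a, b, c, d, e, f, g
  1-simplices (9): ad, ae, bd, bf, cd, cg, de, df, dg

Hence C_0 ≅ Z^7, C_1 ≅ Z^9.

Boundary ∂_1: C_1 → C_0 sends each edge [p,q] (with p < q) to q − p. For instance
  ∂cd = d − c.
The 7×9 boundary matrix has rank 6 and Smith normal form diag(1,1,1,1,1,1).

Computing H_k = (kernel of ∂_k) / (image of ∂_{k+1}):

  H_0: rank C_0 − rank ∂_1 = 7 − 6 = 1, and the invariant factors of ∂_1 are all 1, so H_0 = Z.
  H_1: rank ker ∂_1 − rank ∂_2 = (9 − 6) − 0 = 3, and there is no ∂_2, so H_1 = Z^3.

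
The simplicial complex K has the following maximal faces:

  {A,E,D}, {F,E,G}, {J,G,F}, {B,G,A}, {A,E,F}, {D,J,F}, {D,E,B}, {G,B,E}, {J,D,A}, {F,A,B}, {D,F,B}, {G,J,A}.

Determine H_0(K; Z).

H_0 = Z.

K has 7 vertices, 18 edges, 12 triangles.
rank ∂_0 = 0, rank ∂_1 = 6 ⇒ b_0 = 7 − 0 − 6 = 1; all invariant factors of ∂_1 are 1 so no torsion. So H_0 = Z.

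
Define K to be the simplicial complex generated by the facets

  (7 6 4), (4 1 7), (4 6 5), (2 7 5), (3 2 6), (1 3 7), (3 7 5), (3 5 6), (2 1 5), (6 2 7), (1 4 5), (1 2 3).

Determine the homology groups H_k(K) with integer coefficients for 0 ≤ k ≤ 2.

Fix the vertex order 1 < 2 < 3 < 4 < 5 < 6 < 7 and write every simplex with vertices in increasing order. Then dim K = 2 and the simplices of K are:

  0-simplices (7): [1], [2], [3], [4], [5], [6], [7]
  1-simplices (18): [1,2], [1,3], [1,4], [1,5], [1,7], [2,3], [2,5], [2,6], [2,7], [3,5], [3,6], [3,7], [4,5], [4,6], [4,7], [5,6], [5,7], [6,7]
  2-simplices (12): [1,2,3], [1,2,5], [1,3,7], [1,4,5], [1,4,7], [2,3,6], [2,5,7], [2,6,7], [3,5,6], [3,5,7], [4,5,6], [4,6,7]

giving chain groups C_0 ≅ Z^7, C_1 ≅ Z^18, C_2 ≅ Z^12.

The boundary map ∂_1: C_1 → C_0 is given by ∂[p,q] = [q] − [p]. For instance
  ∂[4,5] = [5] − [4].
This gives a 7×18 integer matrix of rank 6; reducing to Smith normal form yields diagonal entries (1,1,1,1,1,1).

Boundary ∂_2: C_2 → C_1 acts by ∂[p,q,r] = [q,r] − [p,r] + [p,q]. For instance
  ∂[2,6,7] = [6,7] − [2,7] + [2,6],
  ∂[1,2,5] = [2,5] − [1,5] + [1,2].
The 18×12 boundary matrix has rank 12 and Smith normal form diag(1,1,1,1,1,1,1,1,1,1,1,2).

Computing H_k = (kernel of ∂_k) / (image of ∂_{k+1}):

  H_0: rank C_0 − rank ∂_1 = 7 − 6 = 1, and the invariant factors of ∂_1 are all 1, so H_0 = Z.
  H_1: rank ker ∂_1 − rank ∂_2 = (18 − 6) − 12 = 0, and ∂_2 has invariant factor 2 > 1, so H_1 = Z_2.
  H_2: rank ker ∂_2 − rank ∂_3 = (12 − 12) − 0 = 0, and there is no ∂_3, so H_2 = 0.

As a check, the Euler characteristic is 7 − 18 + 12 = 1, which agrees with 1 − 0 + 0 = 1.

H_0 ≅ Z,  H_1 ≅ Z_2,  H_2 = 0.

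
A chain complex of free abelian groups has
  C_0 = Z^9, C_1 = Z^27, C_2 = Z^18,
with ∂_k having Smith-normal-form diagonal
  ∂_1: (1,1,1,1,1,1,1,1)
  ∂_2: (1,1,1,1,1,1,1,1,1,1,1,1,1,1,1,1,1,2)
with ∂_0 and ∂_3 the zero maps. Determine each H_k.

H_0: b_0 = 9 − 0 − 8 = 1; torsion from ∂_1 factors > 1: none. So H_0 = Z.
H_1: b_1 = 27 − 8 − 18 = 1; torsion from ∂_2 factors > 1: [2]. So H_1 = Z ⊕ Z_2.
H_2: b_2 = 18 − 18 − 0 = 0; torsion from ∂_3 factors > 1: none. So H_2 = 0.

H_0 = Z,  H_1 = Z ⊕ Z_2,  H_2 = 0.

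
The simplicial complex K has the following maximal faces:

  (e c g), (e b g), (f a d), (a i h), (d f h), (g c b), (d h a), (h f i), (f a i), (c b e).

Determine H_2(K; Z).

H_2 ≅ Z^2.

We work with the vertex ordering a < b < c < d < e < f < g < h < i. The simplices of K, each written with vertices in increasing order, are:

  0-simplices (9): a, b, c, d, e, f, g, h, i
  1-simplices (15): ad, af, ah, ai, bc, be, bg, ce, cg, df, dh, eg, fh, fi, hi
  2-simplices (10): adf, adh, afi, ahi, bce, bcg, beg, ceg, dfh, fhi

so the chain groups are C_0 ≅ Z^9, C_1 ≅ Z^15, C_2 ≅ Z^10.

∂_1: C_1 → C_0 is given by ∂[p,q] = [q] − [p]. For instance
  ∂hi = i − h.
The 9×15 boundary matrix has rank 7 and Smith normal form diag(1,1,1,1,1,1,1).

Boundary ∂_2: C_2 → C_1 maps a triangle to the signed sum of its edges. For instance
  ∂dfh = fh − dh + df,
  ∂beg = eg − bg + be.
The 15×10 boundary matrix has rank 8 and Smith normal form diag(1,1,1,1,1,1,1,1).

From H_k ≅ ker(∂_k) / im(∂_{k+1}) we obtain:

  H_2: rank ker ∂_2 − rank ∂_3 = (10 − 8) − 0 = 2, and there is no ∂_3, so H_2 = Z^2.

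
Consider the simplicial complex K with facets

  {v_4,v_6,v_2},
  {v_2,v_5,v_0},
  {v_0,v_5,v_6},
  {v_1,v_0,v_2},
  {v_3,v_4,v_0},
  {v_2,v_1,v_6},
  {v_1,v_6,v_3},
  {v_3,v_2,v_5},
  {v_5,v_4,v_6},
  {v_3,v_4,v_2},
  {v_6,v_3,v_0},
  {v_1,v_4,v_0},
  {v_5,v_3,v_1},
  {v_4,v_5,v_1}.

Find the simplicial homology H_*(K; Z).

H_0 ≅ Z,  H_1 ≅ Z^2,  H_2 ≅ Z.

We work with the vertex ordering v_0 < v_1 < v_2 < v_3 < v_4 < v_5 < v_6. The simplices of K, each written with vertices in increasing order, are:

  0-simplices (7): [v_0], [v_1], [v_2], [v_3], [v_4], [v_5], [v_6]
  1-simplices (21): (21 of them)
  2-simplices (14): (14 of them)

Hence C_0 ≅ Z^7, C_1 ≅ Z^21, C_2 ≅ Z^14.

The boundary map ∂_1: C_1 → C_0 is given by ∂[p,q] = [q] − [p]. For instance
  ∂[v_4,v_5] = [v_5] − [v_4].
This gives a 7×21 integer matrix of rank 6; reducing to Smith normal form yields diagonal entries (1,1,1,1,1,1).

The boundary map ∂_2: C_2 → C_1 maps a triangle to the signed sum of its edges. For instance
  ∂[v_0,v_1,v_2] = [v_1,v_2] − [v_0,v_2] + [v_0,v_1],
  ∂[v_0,v_3,v_6] = [v_3,v_6] − [v_0,v_6] + [v_0,v_3].
The resulting 21×14 matrix has rank 13, and its Smith normal form has invariant factors (1,1,1,1,1,1,1,1,1,1,1,1,1).

From H_k ≅ ker(∂_k) / im(∂_{k+1}) we obtain:

  H_0: rank C_0 − rank ∂_1 = 7 − 6 = 1, and the invariant factors of ∂_1 are all 1, so H_0 = Z.
  H_1: rank ker ∂_1 − rank ∂_2 = (21 − 6) − 13 = 2, and the invariant factors of ∂_2 are all 1, so H_1 = Z^2.
  H_2: rank ker ∂_2 − rank ∂_3 = (14 − 13) − 0 = 1, and there is no ∂_3, so H_2 = Z.

As a check, the Euler characteristic is 7 − 21 + 14 = 0, which agrees with 1 − 2 + 1 = 0.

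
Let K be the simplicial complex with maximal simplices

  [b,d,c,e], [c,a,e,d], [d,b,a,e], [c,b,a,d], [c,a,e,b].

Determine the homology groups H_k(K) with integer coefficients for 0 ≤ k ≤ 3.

Fix the vertex order a < b < c < d < e and write every simplex with vertices in increasing order. Then dim K = 3 and the simplices of K are:

  0-simplices (5): a, b, c, d, e
  1-simplices (10): ab, ac, ad, ae, bc, bd, be, cd, ce, de
  2-simplices (10): abc, abd, abe, acd, ace, ade, bcd, bce, bde, cde
  3-simplices (5): abcd, abce, abde, acde, bcde

so the chain groups are C_0 ≅ Z^5, C_1 ≅ Z^10, C_2 ≅ Z^10, C_3 ≅ Z^5.

∂_1: C_1 → C_0 is given by ∂[p,q] = [q] − [p].
The resulting 5×10 matrix has rank 4, and its Smith normal form has invariant factors (1,1,1,1).

Boundary ∂_2: C_2 → C_1 maps a triangle to the signed sum of its edges. For instance
  ∂bce = ce − be + bc,
  ∂acd = cd − ad + ac.
As a 10×10 matrix over Z this has rank 6, with invariant factors (1,1,1,1,1,1).

∂_3: C_3 → C_2 sends each 3-simplex σ to the alternating sum Σ_i (−1)^i (σ with its i-th vertex removed). For instance
  ∂abde = bde − ade + abe − abd,
  ∂bcde = cde − bde + bce − bcd.
This gives a 10×5 integer matrix of rank 4; reducing to Smith normal form yields diagonal entries (1,1,1,1).

From H_k ≅ ker(∂_k) / im(∂_{k+1}) we obtain:

  H_0: rank C_0 − rank ∂_1 = 5 − 4 = 1, and the invariant factors of ∂_1 are all 1, so H_0 = Z.
  H_1: rank ker ∂_1 − rank ∂_2 = (10 − 4) − 6 = 0, and the invariant factors of ∂_2 are all 1, so H_1 = 0.
  H_2: rank ker ∂_2 − rank ∂_3 = (10 − 6) − 4 = 0, and the invariant factors of ∂_3 are all 1, so H_2 = 0.
  H_3: rank ker ∂_3 − rank ∂_4 = (5 − 4) − 0 = 1, and there is no ∂_4, so H_3 = Z.

As a check, the Euler characteristic is 5 − 10 + 10 − 5 = 0, which agrees with 1 − 0 + 0 − 1 = 0.
(K is a triangulation of the 3-sphere S^3.)

H_0 ≅ Z,  H_1 = 0,  H_2 = 0,  H_3 ≅ Z.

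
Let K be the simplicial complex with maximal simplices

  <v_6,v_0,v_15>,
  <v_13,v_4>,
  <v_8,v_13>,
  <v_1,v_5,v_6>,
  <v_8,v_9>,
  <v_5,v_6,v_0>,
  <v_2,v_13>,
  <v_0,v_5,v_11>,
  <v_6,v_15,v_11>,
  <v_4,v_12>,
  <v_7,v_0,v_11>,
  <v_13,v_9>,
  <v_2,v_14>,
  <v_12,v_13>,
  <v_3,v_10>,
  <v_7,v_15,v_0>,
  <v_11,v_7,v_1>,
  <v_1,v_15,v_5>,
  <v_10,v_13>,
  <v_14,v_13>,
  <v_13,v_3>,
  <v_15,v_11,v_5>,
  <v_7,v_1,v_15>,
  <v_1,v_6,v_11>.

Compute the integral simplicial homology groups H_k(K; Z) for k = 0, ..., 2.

H_0 = Z^2,  H_1 = Z^4 ⊕ Z/2,  H_2 = 0.

Fix the vertex order v_0 < v_1 < v_2 < v_3 < v_4 < v_5 < v_6 < v_7 < v_8 < v_9 < v_10 < v_11 < v_12 < v_13 < v_14 < v_15 and write every simplex with vertices in increasing order. Then dim K = 2 and the simplices of K are:

  0-simplices (16): [v_0], [v_1], [v_2], [v_3], [v_4], [v_5], [v_6], [v_7], [v_8], [v_9], [v_10], [v_11], [v_12], [v_13], [v_14], [v_15]
  1-simplices (30): (30 of them)
  2-simplices (12): (12 of them)

so the chain groups are C_0 ≅ Z^16, C_1 ≅ Z^30, C_2 ≅ Z^12.

∂_1: C_1 → C_0 is given by ∂[p,q] = [q] − [p]. For instance
  ∂[v_1,v_11] = [v_11] − [v_1].
As a 16×30 matrix over Z this has rank 14, with invariant factors (1,1,1,1,1,1,1,1,1,1,1,1,1,1).

The boundary map ∂_2: C_2 → C_1 sends each 2-simplex [p,q,r] to [q,r] − [p,r] + [p,q]. For instance
  ∂[v_0,v_6,v_15] = [v_6,v_15] − [v_0,v_15] + [v_0,v_6],
  ∂[v_0,v_5,v_11] = [v_5,v_11] − [v_0,v_11] + [v_0,v_5].
This gives a 30×12 integer matrix of rank 12; reducing to Smith normal form yields diagonal entries (1,1,1,1,1,1,1,1,1,1,1,2).

Reading off H_k = ker ∂_k / im ∂_{k+1}:

  H_0: rank C_0 − rank ∂_1 = 16 − 14 = 2, and the invariant factors of ∂_1 are all 1, so H_0 = Z^2.
  H_1: rank ker ∂_1 − rank ∂_2 = (30 − 14) − 12 = 4, and ∂_2 has invariant factor 2 > 1, so H_1 = Z^4 ⊕ Z/2.
  H_2: rank ker ∂_2 − rank ∂_3 = (12 − 12) − 0 = 0, and there is no ∂_3, so H_2 = 0.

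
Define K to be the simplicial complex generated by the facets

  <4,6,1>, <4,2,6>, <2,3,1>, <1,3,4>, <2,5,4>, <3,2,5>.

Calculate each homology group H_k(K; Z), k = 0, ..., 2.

We work with the vertex ordering 1 < 2 < 3 < 4 < 5 < 6. The simplices of K, each written with vertices in increasing order, are:

  0-simplices (6): [1], [2], [3], [4], [5], [6]
  1-simplices (12): [1,2], [1,3], [1,4], [1,6], [2,3], [2,4], [2,5], [2,6], [3,4], [3,5], [4,5], [4,6]
  2-simplices (6): [1,2,3], [1,3,4], [1,4,6], [2,3,5], [2,4,5], [2,4,6]

so the chain groups are C_0 ≅ Z^6, C_1 ≅ Z^12, C_2 ≅ Z^6.

Boundary ∂_1: C_1 → C_0 sends each edge [p,q] (with p < q) to q − p.
The 6×12 boundary matrix has rank 5 and Smith normal form diag(1,1,1,1,1).

∂_2: C_2 → C_1 acts by ∂[p,q,r] = [q,r] − [p,r] + [p,q]. For instance
  ∂[1,3,4] = [3,4] − [1,4] + [1,3],
  ∂[2,4,5] = [4,5] − [2,5] + [2,4].
The resulting 12×6 matrix has rank 6, and its Smith normal form has invariant factors (1,1,1,1,1,1).

From H_k ≅ ker(∂_k) / im(∂_{k+1}) we obtain:

  H_0: rank C_0 − rank ∂_1 = 6 − 5 = 1, and the invariant factors of ∂_1 are all 1, so H_0 ≅ Z.
  H_1: rank ker ∂_1 − rank ∂_2 = (12 − 5) − 6 = 1, and the invariant factors of ∂_2 are all 1, so H_1 ≅ Z.
  H_2: rank ker ∂_2 − rank ∂_3 = (6 − 6) − 0 = 0, and there is no ∂_3, so H_2 ≅ 0.

H_0 = Z,  H_1 = Z,  H_2 = 0.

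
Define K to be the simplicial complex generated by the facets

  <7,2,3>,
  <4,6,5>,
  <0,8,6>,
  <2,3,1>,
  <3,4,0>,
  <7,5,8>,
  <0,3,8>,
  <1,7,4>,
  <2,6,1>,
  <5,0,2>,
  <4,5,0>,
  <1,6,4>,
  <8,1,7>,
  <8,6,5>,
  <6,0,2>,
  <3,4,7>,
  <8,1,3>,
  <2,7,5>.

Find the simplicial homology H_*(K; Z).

Fix the vertex order 0 < 1 < 2 < 3 < 4 < 5 < 6 < 7 < 8 and write every simplex with vertices in increasing order. Then dim K = 2 and the simplices of K are:

  0-simplices (9): [0], [1], [2], [3], [4], [5], [6], [7], [8]
  1-simplices (27): (27 of them)
  2-simplices (18): [0,2,5], [0,2,6], [0,3,4], [0,3,8], [0,4,5], [0,6,8], [1,2,3], [1,2,6], [1,3,8], [1,4,6], [1,4,7], [1,7,8], [2,3,7], [2,5,7], [3,4,7], [4,5,6], [5,6,8], [5,7,8]

so the chain groups are C_0 ≅ Z^9, C_1 ≅ Z^27, C_2 ≅ Z^18.

The boundary map ∂_1: C_1 → C_0 is given by ∂[p,q] = [q] − [p]. For instance
  ∂[4,5] = [5] − [4].
As a 9×27 matrix over Z this has rank 8, with invariant factors (1,1,1,1,1,1,1,1).

The boundary map ∂_2: C_2 → C_1 acts by ∂[p,q,r] = [q,r] − [p,r] + [p,q]. For instance
  ∂[0,4,5] = [4,5] − [0,5] + [0,4],
  ∂[2,5,7] = [5,7] − [2,7] + [2,5].
The resulting 27×18 matrix has rank 18, and its Smith normal form has invariant factors (1,1,1,1,1,1,1,1,1,1,1,1,1,1,1,1,1,2).

From H_k ≅ ker(∂_k) / im(∂_{k+1}) we obtain:

  H_0: rank C_0 − rank ∂_1 = 9 − 8 = 1, and the invariant factors of ∂_1 are all 1, so H_0 ≅ Z.
  H_1: rank ker ∂_1 − rank ∂_2 = (27 − 8) − 18 = 1, and ∂_2 has invariant factor 2 > 1, so H_1 ≅ Z ⊕ Z/2.
  H_2: rank ker ∂_2 − rank ∂_3 = (18 − 18) − 0 = 0, and there is no ∂_3, so H_2 ≅ 0.

H_0 ≅ Z,  H_1 ≅ Z ⊕ Z/2,  H_2 = 0.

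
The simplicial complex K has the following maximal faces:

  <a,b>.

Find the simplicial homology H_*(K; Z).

H_0 = Z,  H_1 = 0.

Take the total order a < b on the vertex set. Then K (dimension 1) consists of the simplices:

  0-simplices (2): a, b
  1-simplices (1): ab

Hence C_0 ≅ Z^2, C_1 ≅ Z^1.

Boundary ∂_1: C_1 → C_0 is given by ∂[p,q] = [q] − [p]. For instance
  ∂ab = b − a.
This gives a 2×1 integer matrix of rank 1; reducing to Smith normal form yields diagonal entries (1).

Now H_k = ker ∂_k / im ∂_{k+1}, so:

  H_0: rank C_0 − rank ∂_1 = 2 − 1 = 1, and the invariant factors of ∂_1 are all 1, so H_0 ≅ Z.
  H_1: rank ker ∂_1 − rank ∂_2 = (1 − 1) − 0 = 0, and there is no ∂_2, so H_1 ≅ 0.

As a check, the Euler characteristic is 2 − 1 = 1, which agrees with 1 − 0 = 1.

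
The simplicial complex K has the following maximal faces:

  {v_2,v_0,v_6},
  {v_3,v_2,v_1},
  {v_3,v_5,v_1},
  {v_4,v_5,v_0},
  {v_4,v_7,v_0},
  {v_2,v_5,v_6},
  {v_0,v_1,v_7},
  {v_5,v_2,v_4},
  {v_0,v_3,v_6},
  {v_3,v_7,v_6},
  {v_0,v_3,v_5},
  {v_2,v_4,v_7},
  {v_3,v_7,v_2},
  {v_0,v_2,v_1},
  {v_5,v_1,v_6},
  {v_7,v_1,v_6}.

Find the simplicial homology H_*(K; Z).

Take the total order v_0 < v_1 < v_2 < v_3 < v_4 < v_5 < v_6 < v_7 on the vertex set. Then K (dimension 2) consists of the simplices:

  0-simplices (8): [v_0], [v_1], [v_2], [v_3], [v_4], [v_5], [v_6], [v_7]
  1-simplices (24): (24 of them)
  2-simplices (16): (16 of them)

giving chain groups C_0 ≅ Z^8, C_1 ≅ Z^24, C_2 ≅ Z^16.

∂_1: C_1 → C_0 is given by ∂[p,q] = [q] − [p].
The resulting 8×24 matrix has rank 7, and its Smith normal form has invariant factors (1,1,1,1,1,1,1).

The boundary map ∂_2: C_2 → C_1 sends each 2-simplex [p,q,r] to [q,r] − [p,r] + [p,q]. For instance
  ∂[v_3,v_6,v_7] = [v_6,v_7] − [v_3,v_7] + [v_3,v_6],
  ∂[v_2,v_3,v_7] = [v_3,v_7] − [v_2,v_7] + [v_2,v_3].
The resulting 24×16 matrix has rank 15, and its Smith normal form has invariant factors (1,1,1,1,1,1,1,1,1,1,1,1,1,1,1).

Reading off H_k = ker ∂_k / im ∂_{k+1}:

  H_0: rank C_0 − rank ∂_1 = 8 − 7 = 1, and the invariant factors of ∂_1 are all 1, so H_0 ≅ Z.
  H_1: rank ker ∂_1 − rank ∂_2 = (24 − 7) − 15 = 2, and the invariant factors of ∂_2 are all 1, so H_1 ≅ Z^2.
  H_2: rank ker ∂_2 − rank ∂_3 = (16 − 15) − 0 = 1, and there is no ∂_3, so H_2 ≅ Z.

H_0 ≅ Z,  H_1 ≅ Z^2,  H_2 ≅ Z.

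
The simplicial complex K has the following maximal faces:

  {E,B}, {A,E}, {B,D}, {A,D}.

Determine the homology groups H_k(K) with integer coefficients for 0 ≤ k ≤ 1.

H_0 ≅ Z,  H_1 ≅ Z.

Take the total order A < B < D < E on the vertex set. Then K (dimension 1) consists of the simplices:

  0-simplices (4): A, B, D, E
  1-simplices (4): AD, AE, BD, BE

giving chain groups C_0 ≅ Z^4, C_1 ≅ Z^4.

Boundary ∂_1: C_1 → C_0 sends each edge [p,q] (with p < q) to q − p. For instance
  ∂BE = E − B.
This gives a 4×4 integer matrix of rank 3; reducing to Smith normal form yields diagonal entries (1,1,1).

Computing H_k = (kernel of ∂_k) / (image of ∂_{k+1}):

  H_0: rank C_0 − rank ∂_1 = 4 − 3 = 1, and the invariant factors of ∂_1 are all 1, so H_0 ≅ Z.
  H_1: rank ker ∂_1 − rank ∂_2 = (4 − 3) − 0 = 1, and there is no ∂_2, so H_1 ≅ Z.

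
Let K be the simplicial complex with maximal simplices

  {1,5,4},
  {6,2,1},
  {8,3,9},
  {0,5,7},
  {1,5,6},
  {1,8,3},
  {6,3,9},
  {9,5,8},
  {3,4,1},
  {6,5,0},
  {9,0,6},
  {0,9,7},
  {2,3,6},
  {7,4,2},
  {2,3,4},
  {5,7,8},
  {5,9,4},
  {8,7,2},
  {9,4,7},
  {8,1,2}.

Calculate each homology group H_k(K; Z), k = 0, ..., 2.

H_0 ≅ Z,  H_1 ≅ Z ⊕ Z/2Z,  H_2 = 0.

K has 10 vertices, 30 edges, 20 triangles.
rank ∂_0 = 0, rank ∂_1 = 9 ⇒ b_0 = 10 − 0 − 9 = 1; all invariant factors of ∂_1 are 1 so no torsion. So H_0 ≅ Z.
rank ∂_1 = 9, rank ∂_2 = 20 ⇒ b_1 = 30 − 9 − 20 = 1; ∂_2 has invariant factor(s) [2] giving torsion. So H_1 ≅ Z ⊕ Z/2Z.
rank ∂_2 = 20, rank ∂_3 = 0 ⇒ b_2 = 20 − 20 − 0 = 0. So H_2 ≅ 0.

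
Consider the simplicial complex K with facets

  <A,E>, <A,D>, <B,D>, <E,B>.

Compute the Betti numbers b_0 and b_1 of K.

b_0 = 1, b_1 = 1.

We work with the vertex ordering A < B < D < E. The simplices of K, each written with vertices in increasing order, are:

  0-simplices (4): A, B, D, E
  1-simplices (4): AD, AE, BD, BE

Hence C_0 ≅ Z^4, C_1 ≅ Z^4.

Boundary ∂_1: C_1 → C_0 is given by ∂[p,q] = [q] − [p].
The 4×4 boundary matrix has rank 3 and Smith normal form diag(1,1,1).

Computing H_k = (kernel of ∂_k) / (image of ∂_{k+1}):

  H_0: rank C_0 − rank ∂_1 = 4 − 3 = 1, and the invariant factors of ∂_1 are all 1, so H_0 ≅ Z.
  H_1: rank ker ∂_1 − rank ∂_2 = (4 − 3) − 0 = 1, and there is no ∂_2, so H_1 ≅ Z.

As a check, the Euler characteristic is 4 − 4 = 0, which agrees with 1 − 1 = 0.

Hence the Betti numbers are b_0 = 1, b_1 = 1.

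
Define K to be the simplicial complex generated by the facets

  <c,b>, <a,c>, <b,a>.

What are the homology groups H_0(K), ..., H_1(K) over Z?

We work with the vertex ordering a < b < c. The simplices of K, each written with vertices in increasing order, are:

  0-simplices (3): a, b, c
  1-simplices (3): ab, ac, bc

Hence C_0 ≅ Z^3, C_1 ≅ Z^3.

The boundary map ∂_1: C_1 → C_0 maps an edge to its endpoints' difference, ∂[p,q] = q − p. For instance
  ∂bc = c − b.
The resulting 3×3 matrix has rank 2, and its Smith normal form has invariant factors (1,1).

Now H_k = ker ∂_k / im ∂_{k+1}, so:

  H_0: rank C_0 − rank ∂_1 = 3 − 2 = 1, and the invariant factors of ∂_1 are all 1, so H_0 ≅ Z.
  H_1: rank ker ∂_1 − rank ∂_2 = (3 − 2) − 0 = 1, and there is no ∂_2, so H_1 ≅ Z.

H_0 ≅ Z,  H_1 ≅ Z.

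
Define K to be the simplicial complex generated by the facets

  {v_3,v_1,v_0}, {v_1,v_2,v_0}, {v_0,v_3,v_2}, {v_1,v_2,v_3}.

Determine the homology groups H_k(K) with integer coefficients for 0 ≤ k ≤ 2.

Take the total order v_0 < v_1 < v_2 < v_3 on the vertex set. Then K (dimension 2) consists of the simplices:

  0-simplices (4): [v_0], [v_1], [v_2], [v_3]
  1-simplices (6): [v_0,v_1], [v_0,v_2], [v_0,v_3], [v_1,v_2], [v_1,v_3], [v_2,v_3]
  2-simplices (4): [v_0,v_1,v_2], [v_0,v_1,v_3], [v_0,v_2,v_3], [v_1,v_2,v_3]

giving chain groups C_0 ≅ Z^4, C_1 ≅ Z^6, C_2 ≅ Z^4.

Boundary ∂_1: C_1 → C_0 sends each edge [p,q] (with p < q) to q − p. For instance
  ∂[v_0,v_3] = [v_3] − [v_0].
The 4×6 boundary matrix has rank 3 and Smith normal form diag(1,1,1).

The boundary map ∂_2: C_2 → C_1 sends each 2-simplex [p,q,r] to [q,r] − [p,r] + [p,q]. For instance
  ∂[v_0,v_1,v_2] = [v_1,v_2] − [v_0,v_2] + [v_0,v_1],
  ∂[v_1,v_2,v_3] = [v_2,v_3] − [v_1,v_3] + [v_1,v_2].
As a 6×4 matrix over Z this has rank 3, with invariant factors (1,1,1).

Now H_k = ker ∂_k / im ∂_{k+1}, so:

  H_0: rank C_0 − rank ∂_1 = 4 − 3 = 1, and the invariant factors of ∂_1 are all 1, so H_0 = Z.
  H_1: rank ker ∂_1 − rank ∂_2 = (6 − 3) − 3 = 0, and the invariant factors of ∂_2 are all 1, so H_1 = 0.
  H_2: rank ker ∂_2 − rank ∂_3 = (4 − 3) − 0 = 1, and there is no ∂_3, so H_2 = Z.

(K is a triangulation of the 2-sphere S^2.)

H_0 ≅ Z,  H_1 = 0,  H_2 ≅ Z.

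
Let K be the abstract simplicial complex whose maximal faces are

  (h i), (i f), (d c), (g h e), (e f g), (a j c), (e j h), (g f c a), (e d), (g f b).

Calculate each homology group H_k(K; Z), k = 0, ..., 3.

Order the vertices as a < b < c < d < e < f < g < h < i < j. Listing each simplex with vertices in this order, K has dimension 3 with simplices:

  0-simplices (10): a, b, c, d, e, f, g, h, i, j
  1-simplices (20): ac, af, ag, aj, bf, bg, cd, cf, cg, cj, de, ef, eg, eh, ej, fg, fi, gh, hi, hj
  2-simplices (9): acf, acg, acj, afg, bfg, cfg, efg, egh, ehj
  3-simplices (1): acfg

Hence C_0 ≅ Z^10, C_1 ≅ Z^20, C_2 ≅ Z^9, C_3 ≅ Z^1.

Boundary ∂_1: C_1 → C_0 is given by ∂[p,q] = [q] − [p]. For instance
  ∂cg = g − c.
As a 10×20 matrix over Z this has rank 9, with invariant factors (1,1,1,1,1,1,1,1,1).

The boundary map ∂_2: C_2 → C_1 maps a triangle to the signed sum of its edges. For instance
  ∂efg = fg − eg + ef,
  ∂acf = cf − af + ac.
The 20×9 boundary matrix has rank 8 and Smith normal form diag(1,1,1,1,1,1,1,1).

Boundary ∂_3: C_3 → C_2 sends each 3-simplex σ to the alternating sum Σ_i (−1)^i (σ with its i-th vertex removed). For instance
  ∂acfg = cfg − afg + acg − acf.
As a 9×1 matrix over Z this has rank 1, with invariant factors (1).

Computing H_k = (kernel of ∂_k) / (image of ∂_{k+1}):

  H_0: rank C_0 − rank ∂_1 = 10 − 9 = 1, and the invariant factors of ∂_1 are all 1, so H_0 ≅ Z.
  H_1: rank ker ∂_1 − rank ∂_2 = (20 − 9) − 8 = 3, and the invariant factors of ∂_2 are all 1, so H_1 ≅ Z^3.
  H_2: rank ker ∂_2 − rank ∂_3 = (9 − 8) − 1 = 0, and the invariant factors of ∂_3 are all 1, so H_2 ≅ 0.
  H_3: rank ker ∂_3 − rank ∂_4 = (1 − 1) − 0 = 0, and there is no ∂_4, so H_3 ≅ 0.

As a check, the Euler characteristic is 10 − 20 + 9 − 1 = -2, which agrees with 1 − 3 + 0 − 0 = -2.

H_0 = Z,  H_1 = Z^3,  H_2 = 0,  H_3 = 0.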